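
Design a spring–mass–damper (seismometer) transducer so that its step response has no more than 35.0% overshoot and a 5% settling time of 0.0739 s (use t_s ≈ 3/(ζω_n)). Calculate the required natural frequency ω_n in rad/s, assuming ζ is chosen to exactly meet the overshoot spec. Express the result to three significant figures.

Inverting the overshoot relation: ζ = |ln 0.350|/√(π² + ln²0.350) = 0.317.
From t_s ≈ 3/(ζω_n): ω_n = 3/(ζ·t_s) = 3/(0.317·0.0739) = 128 rad/s.

ω_n ≈ 128 rad/s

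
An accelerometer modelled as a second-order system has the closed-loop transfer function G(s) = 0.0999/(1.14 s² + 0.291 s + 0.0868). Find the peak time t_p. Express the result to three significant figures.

Dividing through by 1.14: denominator becomes s² + 0.2553 s + 0.07614.
So ω_n = √0.07614 = 0.276 rad/s and ζ = 0.2553/(2·0.276) = 0.463.
The damped frequency ω_d = ω_n√(1−ζ²) = 0.245 rad/s. t_p = π/ω_d = 12.8 s.

t_p ≈ 12.8 s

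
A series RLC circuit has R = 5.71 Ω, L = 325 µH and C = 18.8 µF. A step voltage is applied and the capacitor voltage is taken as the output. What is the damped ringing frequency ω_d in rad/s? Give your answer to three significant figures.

For a series RLC circuit (capacitor voltage as output), ω_n = 1/√(LC) = 1/√(325 µH · 18.8 µF) = 12800 rad/s.
ζ = (R/2)·√(C/L) = (5.71/2)·√(18.8 µF/325 µH) = 0.687.
The damped frequency ω_d = ω_n√(1−ζ²) = 9300 rad/s.

ω_d ≈ 9300 rad/s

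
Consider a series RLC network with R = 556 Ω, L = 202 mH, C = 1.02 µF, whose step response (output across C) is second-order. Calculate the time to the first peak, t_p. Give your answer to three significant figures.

t_p ≈ 0.00183 s

For a series RLC circuit (capacitor voltage as output), ω_n = 1/√(LC) = 1/√(202 mH · 1.02 µF) = 2200 rad/s.
ζ = (R/2)·√(C/L) = (556/2)·√(1.02 µF/202 mH) = 0.625.
ω_d = 2200·√(1 − 0.625²) = 1720 rad/s. t_p = π/ω_d = 0.00183 s.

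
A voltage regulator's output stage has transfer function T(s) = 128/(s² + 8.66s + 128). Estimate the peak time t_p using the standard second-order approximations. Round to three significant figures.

t_p ≈ 0.301 s

Comparing the denominator to s² + 2ζω_n s + ω_n²: ω_n = √128 = 11.3 rad/s, and 2ζω_n = 8.66 so ζ = 8.66/(2·11.3) = 0.383.
The damped frequency ω_d = ω_n√(1−ζ²) = 10.5 rad/s. Then t_p = π/ω_d = 0.301 s.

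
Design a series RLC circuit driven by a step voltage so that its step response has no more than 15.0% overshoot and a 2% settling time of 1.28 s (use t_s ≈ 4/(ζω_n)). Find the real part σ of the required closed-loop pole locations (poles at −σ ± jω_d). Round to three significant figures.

σ ≈ 3.12

The settling-time spec alone fixes σ = ζω_n = 4/t_s = 4/1.28 = 3.12.
(Overshoot then fixes ζ = 0.517 and hence ω_d = σ·√(1−ζ²)/ζ = 5.17 rad/s.)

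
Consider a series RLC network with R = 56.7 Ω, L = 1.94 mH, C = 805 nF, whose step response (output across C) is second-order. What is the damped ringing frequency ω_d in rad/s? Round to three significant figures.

ω_d ≈ 20700 rad/s

For a series RLC circuit (capacitor voltage as output), ω_n = 1/√(LC) = 1/√(1.94 mH · 805 nF) = 25300 rad/s.
ζ = (R/2)·√(C/L) = (56.7/2)·√(805 nF/1.94 mH) = 0.577.
ω_d = ω_n√(1−ζ²) = 20700 rad/s.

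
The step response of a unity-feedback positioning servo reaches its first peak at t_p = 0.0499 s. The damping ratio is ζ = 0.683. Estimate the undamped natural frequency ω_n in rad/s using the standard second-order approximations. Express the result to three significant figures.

Peak time t_p = π/ω_d, so ω_d = π/t_p = π/0.0499 = 63.0 rad/s.
ω_n = ω_d/√(1−ζ²) = 63.0/√0.534 = 86.2 rad/s.

ω_n ≈ 86.2 rad/s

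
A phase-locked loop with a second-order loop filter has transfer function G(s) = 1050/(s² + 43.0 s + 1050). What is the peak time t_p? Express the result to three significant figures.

Comparing the denominator to s² + 2ζω_n s + ω_n²: ω_n = √1050 = 32.4 rad/s, and 2ζω_n = 43.0 so ζ = 43.0/(2·32.4) = 0.664.
The damped frequency ω_d = ω_n√(1−ζ²) = 24.2 rad/s. Then t_p = π/ω_d = 0.130 s.

t_p ≈ 0.130 s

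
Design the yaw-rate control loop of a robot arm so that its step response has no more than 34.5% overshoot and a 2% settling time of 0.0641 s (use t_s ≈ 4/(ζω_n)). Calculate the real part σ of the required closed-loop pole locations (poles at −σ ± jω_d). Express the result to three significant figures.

The settling-time spec alone fixes σ = ζω_n = 4/t_s = 4/0.0641 = 62.4.
(Overshoot then fixes ζ = 0.321 and hence ω_d = σ·√(1−ζ²)/ζ = 184 rad/s.)

σ ≈ 62.4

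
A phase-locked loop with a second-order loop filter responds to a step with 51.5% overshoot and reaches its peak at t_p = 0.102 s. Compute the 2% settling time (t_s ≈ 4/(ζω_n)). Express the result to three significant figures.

t_s ≈ 0.615 s

ζ from %OS: ζ = |ln 0.515|/√(π²+ln²0.515) = 0.207.
t_p = π/ω_d ⇒ ω_d = 30.8 rad/s; then ω_n = ω_d/√(1−ζ²) = 31.5 rad/s.
t_s ≈ 4/(ζω_n) = 4/(0.207·31.5) = 0.615 s.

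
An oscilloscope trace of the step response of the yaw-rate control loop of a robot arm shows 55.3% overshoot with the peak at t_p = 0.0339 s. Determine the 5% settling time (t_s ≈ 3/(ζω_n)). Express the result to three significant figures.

t_s ≈ 0.172 s

ζ from %OS: ζ = |ln 0.553|/√(π²+ln²0.553) = 0.185.
From t_p = π/ω_d, ω_d = π/0.0339 = 92.7 rad/s, so ω_n = ω_d/√(1−ζ²) = 94.3 rad/s.
t_s ≈ 3/(ζω_n) = 3/(0.185·94.3) = 0.172 s.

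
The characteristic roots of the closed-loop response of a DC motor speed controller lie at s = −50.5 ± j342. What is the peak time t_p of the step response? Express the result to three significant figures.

t_p ≈ 0.00919 s

t_p = π/ω_d with ω_d = 342 (the imaginary part), so t_p = 0.00919 s.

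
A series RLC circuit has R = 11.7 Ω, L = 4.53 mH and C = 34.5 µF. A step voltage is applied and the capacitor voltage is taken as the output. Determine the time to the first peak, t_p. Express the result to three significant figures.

For a series RLC circuit (capacitor voltage as output), ω_n = 1/√(LC) = 1/√(4.53 mH · 34.5 µF) = 2530 rad/s.
ζ = (R/2)·√(C/L) = (11.7/2)·√(34.5 µF/4.53 mH) = 0.511.
ω_d = ω_n√(1−ζ²) = 2180 rad/s. t_p = π/ω_d = 0.00144 s.

t_p ≈ 0.00144 s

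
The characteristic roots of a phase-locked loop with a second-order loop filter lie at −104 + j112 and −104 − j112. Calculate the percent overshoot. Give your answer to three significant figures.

|pole| = ω_n = √(104² + 112²) = 153 rad/s; ζ = cos θ = σ/ω_n = 0.680.
%OS = 100 e^{−πζ/√(1−ζ²)} with ζ = 0.680 gives 5.41%.

%OS ≈ 5.41%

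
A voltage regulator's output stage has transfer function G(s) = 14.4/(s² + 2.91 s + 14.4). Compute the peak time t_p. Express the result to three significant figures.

t_p ≈ 0.896 s

Matching coefficients with s² + 2ζω_n s + ω_n² gives ω_n² = 14.4 ⇒ ω_n = 3.79 rad/s, and ζ = 2.91/(2ω_n) = 0.383.
ω_d = ω_n√(1−ζ²) = 3.50 rad/s. Then t_p = π/ω_d = 0.896 s.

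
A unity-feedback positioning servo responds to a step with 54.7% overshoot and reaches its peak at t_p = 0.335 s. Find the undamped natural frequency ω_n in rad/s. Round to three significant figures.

From the overshoot, ζ = −ln(OS)/√(π²+ln²(OS)) = 0.189.
t_p = π/ω_d ⇒ ω_d = 9.38 rad/s; then ω_n = ω_d/√(1−ζ²) = 9.55 rad/s.

ω_n ≈ 9.55 rad/s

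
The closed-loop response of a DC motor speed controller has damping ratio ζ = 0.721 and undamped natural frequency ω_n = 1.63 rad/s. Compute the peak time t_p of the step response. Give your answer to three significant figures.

The damped frequency is ω_d = ω_n√(1−ζ²) = 1.63·√(1−0.520) = 1.13 rad/s.
Peak time t_p = π/ω_d = π/1.13 = 2.78 s.

t_p ≈ 2.78 s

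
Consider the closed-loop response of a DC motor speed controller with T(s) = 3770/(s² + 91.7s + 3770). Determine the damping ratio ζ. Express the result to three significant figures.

ζ ≈ 0.747

Matching coefficients with s² + 2ζω_n s + ω_n² gives ω_n² = 3770 ⇒ ω_n = 61.4 rad/s, and ζ = 91.7/(2ω_n) = 0.747.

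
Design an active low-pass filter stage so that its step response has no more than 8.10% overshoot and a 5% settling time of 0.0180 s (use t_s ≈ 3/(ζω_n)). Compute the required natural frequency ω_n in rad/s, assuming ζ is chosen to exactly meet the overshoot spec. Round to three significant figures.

ω_n ≈ 267 rad/s

Inverting the overshoot relation: ζ = |ln 0.0810|/√(π² + ln²0.0810) = 0.625.
Then ω_n = 3/(ζ t_s) = 3/(0.625 × 0.0180) = 267 rad/s.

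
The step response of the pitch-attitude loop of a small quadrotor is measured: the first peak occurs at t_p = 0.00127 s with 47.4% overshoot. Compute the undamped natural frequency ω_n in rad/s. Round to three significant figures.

From the overshoot, ζ = −ln(OS)/√(π²+ln²(OS)) = 0.231.
t_p = π/ω_d ⇒ ω_d = 2470 rad/s; then ω_n = ω_d/√(1−ζ²) = 2540 rad/s.

ω_n ≈ 2540 rad/s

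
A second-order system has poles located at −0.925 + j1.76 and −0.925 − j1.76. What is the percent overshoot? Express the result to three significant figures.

The poles are at −σ ± jω_d with σ = 0.925 and ω_d = 1.76, so ω_n = √(σ²+ω_d²) = 1.99 rad/s and ζ = σ/ω_n = 0.465.
%OS = 100 e^{−πζ/√(1−ζ²)} with ζ = 0.465 gives 19.2%.

%OS ≈ 19.2%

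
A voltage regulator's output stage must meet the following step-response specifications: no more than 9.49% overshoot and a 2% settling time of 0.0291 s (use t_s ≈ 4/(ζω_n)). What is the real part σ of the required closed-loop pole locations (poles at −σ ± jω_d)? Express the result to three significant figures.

The settling-time spec alone fixes σ = ζω_n = 4/t_s = 4/0.0291 = 137.
(Overshoot then fixes ζ = 0.600 and hence ω_d = σ·√(1−ζ²)/ζ = 183 rad/s.)

σ ≈ 137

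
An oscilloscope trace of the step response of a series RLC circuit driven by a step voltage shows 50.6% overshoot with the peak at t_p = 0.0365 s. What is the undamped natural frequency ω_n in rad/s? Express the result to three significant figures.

ω_n ≈ 88.1 rad/s

ζ from %OS: ζ = |ln 0.506|/√(π²+ln²0.506) = 0.212.
t_p = π/ω_d ⇒ ω_d = 86.1 rad/s; then ω_n = ω_d/√(1−ζ²) = 88.1 rad/s.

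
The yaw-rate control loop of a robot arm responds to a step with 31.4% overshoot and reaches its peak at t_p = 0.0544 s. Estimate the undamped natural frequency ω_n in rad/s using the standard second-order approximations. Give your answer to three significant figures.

ω_n ≈ 61.6 rad/s

From the overshoot, ζ = −ln(OS)/√(π²+ln²(OS)) = 0.346.
From t_p = π/ω_d, ω_d = π/0.0544 = 57.7 rad/s, so ω_n = ω_d/√(1−ζ²) = 61.6 rad/s.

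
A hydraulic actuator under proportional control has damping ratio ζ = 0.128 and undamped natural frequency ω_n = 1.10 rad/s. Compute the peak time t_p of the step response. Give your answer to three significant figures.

t_p ≈ 2.88 s

The damped frequency is ω_d = ω_n√(1−ζ²) = 1.10·√(1−0.0164) = 1.09 rad/s.
Peak time t_p = π/ω_d = π/1.09 = 2.88 s.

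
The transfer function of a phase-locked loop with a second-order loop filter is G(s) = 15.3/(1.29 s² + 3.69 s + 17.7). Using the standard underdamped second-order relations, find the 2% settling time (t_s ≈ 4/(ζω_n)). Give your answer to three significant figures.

Dividing through by 1.29: denominator becomes s² + 2.860 s + 13.72.
So ω_n = √13.72 = 3.70 rad/s and ζ = 2.860/(2·3.70) = 0.386.
t_s ≈ 4/(ζω_n) = 2.80 s.

t_s ≈ 2.80 s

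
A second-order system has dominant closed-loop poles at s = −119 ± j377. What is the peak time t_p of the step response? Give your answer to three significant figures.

t_p ≈ 0.00833 s

t_p = π/ω_d with ω_d = 377 (the imaginary part), so t_p = 0.00833 s.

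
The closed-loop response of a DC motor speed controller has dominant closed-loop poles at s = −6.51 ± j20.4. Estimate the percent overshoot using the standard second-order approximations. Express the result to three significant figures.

The poles are at −σ ± jω_d with σ = 6.51 and ω_d = 20.4, so ω_n = √(σ²+ω_d²) = 21.4 rad/s and ζ = σ/ω_n = 0.304.
Overshoot: exp(−π·0.304/√(1−0.304²)) = 0.367, i.e. 36.7%.

%OS ≈ 36.7%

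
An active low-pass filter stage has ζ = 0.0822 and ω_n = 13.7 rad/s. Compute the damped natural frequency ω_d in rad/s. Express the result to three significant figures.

ω_d = ω_n√(1−ζ²) = 13.7·√0.993 = 13.7 rad/s.

ω_d ≈ 13.7 rad/s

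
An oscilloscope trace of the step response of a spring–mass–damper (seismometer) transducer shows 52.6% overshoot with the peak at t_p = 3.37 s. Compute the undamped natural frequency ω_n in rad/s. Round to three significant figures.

ζ from %OS: ζ = |ln 0.526|/√(π²+ln²0.526) = 0.200.
From t_p = π/ω_d, ω_d = π/3.37 = 0.932 rad/s, so ω_n = ω_d/√(1−ζ²) = 0.952 rad/s.

ω_n ≈ 0.952 rad/s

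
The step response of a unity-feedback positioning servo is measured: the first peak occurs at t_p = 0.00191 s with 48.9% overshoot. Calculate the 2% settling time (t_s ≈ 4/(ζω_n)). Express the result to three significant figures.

The overshoot fixes ζ = −ln(OS)/√(π²+ln²(OS)) = 0.222.
t_p = π/ω_d ⇒ ω_d = 1640 rad/s; then ω_n = ω_d/√(1−ζ²) = 1690 rad/s.
t_s ≈ 4/(ζω_n) = 4/(0.222·1690) = 0.0107 s.

t_s ≈ 0.0107 s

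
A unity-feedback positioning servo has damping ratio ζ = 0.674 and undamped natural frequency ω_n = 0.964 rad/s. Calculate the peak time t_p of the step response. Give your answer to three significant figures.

t_p ≈ 4.41 s

The damped frequency is ω_d = ω_n√(1−ζ²) = 0.964·√(1−0.454) = 0.712 rad/s.
Peak time t_p = π/ω_d = π/0.712 = 4.41 s.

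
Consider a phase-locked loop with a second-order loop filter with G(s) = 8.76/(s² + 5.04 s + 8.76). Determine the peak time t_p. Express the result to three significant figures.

ω_n = √8.76 = 2.96 rad/s; ζ = 5.04/(2·2.96) = 0.851.
ω_d = 2.96·√(1 − 0.851²) = 1.55 rad/s. Then t_p = π/ω_d = 2.02 s.

t_p ≈ 2.02 s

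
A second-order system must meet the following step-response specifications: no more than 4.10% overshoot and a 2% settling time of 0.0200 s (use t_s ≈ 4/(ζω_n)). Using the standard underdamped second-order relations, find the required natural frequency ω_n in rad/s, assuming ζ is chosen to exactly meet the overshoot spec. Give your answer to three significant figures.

ζ = −ln(OS)/√(π² + (ln OS)²). With OS = 0.0410, ln OS = −3.194 and ζ = 3.194/4.480 = 0.713.
Then ω_n = 4/(ζ t_s) = 4/(0.713 × 0.0200) = 281 rad/s.

ω_n ≈ 281 rad/s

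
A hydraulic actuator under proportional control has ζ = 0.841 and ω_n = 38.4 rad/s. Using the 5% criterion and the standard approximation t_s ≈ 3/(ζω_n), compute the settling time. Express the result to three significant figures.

t_s ≈ 3/(ζω_n) = 3/(0.841 × 38.4) = 0.0929 s.

t_s ≈ 0.0929 s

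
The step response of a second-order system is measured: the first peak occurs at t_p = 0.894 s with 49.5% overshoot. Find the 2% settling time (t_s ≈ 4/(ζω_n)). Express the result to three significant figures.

t_s ≈ 5.09 s

ζ from %OS: ζ = |ln 0.495|/√(π²+ln²0.495) = 0.218.
t_p = π/ω_d ⇒ ω_d = 3.51 rad/s; then ω_n = ω_d/√(1−ζ²) = 3.60 rad/s.
t_s ≈ 4/(ζω_n) = 4/(0.218·3.60) = 5.09 s.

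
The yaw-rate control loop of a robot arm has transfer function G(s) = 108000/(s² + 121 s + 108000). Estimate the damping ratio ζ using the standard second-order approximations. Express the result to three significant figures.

ζ ≈ 0.184

Matching coefficients with s² + 2ζω_n s + ω_n² gives ω_n² = 108000 ⇒ ω_n = 329 rad/s, and ζ = 121/(2ω_n) = 0.184.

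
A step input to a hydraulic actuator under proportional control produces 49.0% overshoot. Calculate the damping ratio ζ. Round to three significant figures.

ζ ≈ 0.221

From %OS = 100·exp(−πζ/√(1−ζ²)), invert to get ζ = −ln(OS)/√(π² + ln²(OS)) with OS = 0.490.
−ln 0.490 = 0.7133, so ζ = 0.7133/√(π² + 0.5089) = 0.221.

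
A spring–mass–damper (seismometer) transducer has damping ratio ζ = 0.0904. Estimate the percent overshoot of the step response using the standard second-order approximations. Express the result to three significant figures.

For an underdamped second-order system, %OS = 100·exp(−πζ/√(1−ζ²)).
πζ/√(1−ζ²) = π·0.0904/√(1−0.00817) = 0.2852, so %OS = 100·e^(−0.2852) = 75.2%.

%OS ≈ 75.2%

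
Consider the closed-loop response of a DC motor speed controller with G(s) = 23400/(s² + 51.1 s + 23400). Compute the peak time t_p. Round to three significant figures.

t_p ≈ 0.0208 s

Comparing the denominator to s² + 2ζω_n s + ω_n²: ω_n = √23400 = 153 rad/s, and 2ζω_n = 51.1 so ζ = 51.1/(2·153) = 0.167.
ω_d = ω_n√(1−ζ²) = 151 rad/s. Then t_p = π/ω_d = 0.0208 s.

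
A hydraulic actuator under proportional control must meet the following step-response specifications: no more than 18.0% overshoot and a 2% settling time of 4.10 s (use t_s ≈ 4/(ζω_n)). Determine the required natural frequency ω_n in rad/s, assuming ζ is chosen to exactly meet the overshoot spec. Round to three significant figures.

ζ = −ln(OS)/√(π² + (ln OS)²). With OS = 0.180, ln OS = −1.715 and ζ = 1.715/3.579 = 0.479.
Then ω_n = 4/(ζ t_s) = 4/(0.479 × 4.10) = 2.04 rad/s.

ω_n ≈ 2.04 rad/s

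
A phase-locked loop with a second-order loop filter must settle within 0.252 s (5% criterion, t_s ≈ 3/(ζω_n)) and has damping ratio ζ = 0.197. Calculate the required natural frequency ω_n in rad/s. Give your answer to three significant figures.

ω_n ≈ 60.4 rad/s

Rearranging t_s ≈ 3/(ζω_n) gives ω_n = 3/(ζ·t_s) = 3/(0.197 × 0.252) = 60.4 rad/s.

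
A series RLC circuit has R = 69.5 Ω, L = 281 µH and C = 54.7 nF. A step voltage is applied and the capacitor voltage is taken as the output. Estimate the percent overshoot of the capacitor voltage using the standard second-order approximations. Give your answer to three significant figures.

For a series RLC circuit (capacitor voltage as output), ω_n = 1/√(LC) = 1/√(281 µH · 54.7 nF) = 255000 rad/s.
ζ = (R/2)·√(C/L) = (69.5/2)·√(54.7 nF/281 µH) = 0.485.
%OS = 100 e^{−πζ/√(1−ζ²)} with ζ = 0.485 gives 17.5%.

%OS ≈ 17.5%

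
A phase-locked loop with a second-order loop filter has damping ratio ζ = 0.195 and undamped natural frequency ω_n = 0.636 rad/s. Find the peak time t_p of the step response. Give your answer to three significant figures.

The damped frequency is ω_d = ω_n√(1−ζ²) = 0.636·√(1−0.0380) = 0.624 rad/s.
Peak time t_p = π/ω_d = π/0.624 = 5.04 s.

t_p ≈ 5.04 s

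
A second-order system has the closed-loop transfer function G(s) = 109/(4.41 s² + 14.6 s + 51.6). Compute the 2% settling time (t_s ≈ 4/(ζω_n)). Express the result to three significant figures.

Dividing through by 4.41: denominator becomes s² + 3.311 s + 11.70.
So ω_n = √11.70 = 3.42 rad/s and ζ = 3.311/(2·3.42) = 0.484.
t_s ≈ 4/(ζω_n) = 2.42 s.

t_s ≈ 2.42 s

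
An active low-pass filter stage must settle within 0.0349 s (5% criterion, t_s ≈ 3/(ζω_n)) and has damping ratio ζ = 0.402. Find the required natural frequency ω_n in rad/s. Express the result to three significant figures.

ω_n ≈ 214 rad/s

Rearranging t_s ≈ 3/(ζω_n) gives ω_n = 3/(ζ·t_s) = 3/(0.402 × 0.0349) = 214 rad/s.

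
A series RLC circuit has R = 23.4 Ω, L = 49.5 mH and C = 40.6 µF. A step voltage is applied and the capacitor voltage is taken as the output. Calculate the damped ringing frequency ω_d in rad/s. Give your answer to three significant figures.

ω_d ≈ 665 rad/s

For a series RLC circuit (capacitor voltage as output), ω_n = 1/√(LC) = 1/√(49.5 mH · 40.6 µF) = 705 rad/s.
ζ = (R/2)·√(C/L) = (23.4/2)·√(40.6 µF/49.5 mH) = 0.335.
ω_d = ω_n√(1−ζ²) = 665 rad/s.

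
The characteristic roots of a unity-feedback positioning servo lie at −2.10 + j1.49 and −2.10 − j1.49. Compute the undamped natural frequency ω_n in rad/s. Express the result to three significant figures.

ω_n ≈ 2.57 rad/s

With σ = 2.10, ω_d = 1.49: ω_n = √(σ²+ω_d²) = 2.57 rad/s, ζ = σ/ω_n = 0.816.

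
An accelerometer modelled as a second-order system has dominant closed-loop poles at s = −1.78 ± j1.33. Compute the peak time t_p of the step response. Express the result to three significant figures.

t_p = π/ω_d with ω_d = 1.33 (the imaginary part), so t_p = 2.36 s.

t_p ≈ 2.36 s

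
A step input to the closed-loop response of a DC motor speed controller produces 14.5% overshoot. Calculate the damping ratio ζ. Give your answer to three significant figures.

ζ ≈ 0.524

From %OS = 100·exp(−πζ/√(1−ζ²)), invert to get ζ = −ln(OS)/√(π² + ln²(OS)) with OS = 0.145.
−ln 0.145 = 1.931, so ζ = 1.931/√(π² + 3.729) = 0.524.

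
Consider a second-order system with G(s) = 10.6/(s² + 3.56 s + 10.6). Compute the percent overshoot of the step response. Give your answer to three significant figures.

Comparing the denominator to s² + 2ζω_n s + ω_n²: ω_n = √10.6 = 3.26 rad/s, and 2ζω_n = 3.56 so ζ = 3.56/(2·3.26) = 0.547.
%OS = 100·exp(−πζ/√(1−ζ²)) = 12.9%.

%OS ≈ 12.9%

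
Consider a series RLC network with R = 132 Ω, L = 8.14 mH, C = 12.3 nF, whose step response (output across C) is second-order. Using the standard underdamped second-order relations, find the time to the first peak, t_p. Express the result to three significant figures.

For a series RLC circuit (capacitor voltage as output), ω_n = 1/√(LC) = 1/√(8.14 mH · 12.3 nF) = 99900 rad/s.
ζ = (R/2)·√(C/L) = (132/2)·√(12.3 nF/8.14 mH) = 0.0811.
ω_d = 99900·√(1 − 0.0811²) = 99600 rad/s. t_p = π/ω_d = 0.0000315 s.

t_p ≈ 0.0000315 s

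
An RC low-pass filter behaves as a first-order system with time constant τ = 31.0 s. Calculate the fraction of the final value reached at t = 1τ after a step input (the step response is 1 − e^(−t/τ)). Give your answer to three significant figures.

y/y_∞ ≈ 0.632

y(t)/y_∞ = 1 − e^(−t/τ) = 1 − e^(−1) = 1 − e^(−1.00) = 0.632.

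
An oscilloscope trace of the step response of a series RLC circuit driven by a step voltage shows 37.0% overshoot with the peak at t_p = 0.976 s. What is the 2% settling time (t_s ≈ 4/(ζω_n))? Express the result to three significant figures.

ζ from %OS: ζ = |ln 0.370|/√(π²+ln²0.370) = 0.302.
t_p = π/ω_d ⇒ ω_d = 3.22 rad/s; then ω_n = ω_d/√(1−ζ²) = 3.38 rad/s.
t_s ≈ 4/(ζω_n) = 4/(0.302·3.38) = 3.93 s.

t_s ≈ 3.93 s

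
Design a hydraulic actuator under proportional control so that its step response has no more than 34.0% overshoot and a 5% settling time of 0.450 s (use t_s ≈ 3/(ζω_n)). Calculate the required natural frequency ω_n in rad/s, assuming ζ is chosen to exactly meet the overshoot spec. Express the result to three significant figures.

From %OS = 100·exp(−πζ/√(1−ζ²)), invert to get ζ = −ln(OS)/√(π² + ln²(OS)) with OS = 0.340.
−ln 0.340 = 1.079, so ζ = 1.079/√(π² + 1.164) = 0.325.
Then ω_n = 3/(ζ t_s) = 3/(0.325 × 0.450) = 20.5 rad/s.

ω_n ≈ 20.5 rad/s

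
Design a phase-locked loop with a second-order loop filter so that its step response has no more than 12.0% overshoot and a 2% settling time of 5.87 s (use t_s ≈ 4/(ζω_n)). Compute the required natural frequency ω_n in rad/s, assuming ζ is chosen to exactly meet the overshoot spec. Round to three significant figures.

From %OS = 100·exp(−πζ/√(1−ζ²)), invert to get ζ = −ln(OS)/√(π² + ln²(OS)) with OS = 0.120.
−ln 0.120 = 2.120, so ζ = 2.120/√(π² + 4.496) = 0.559.
From t_s ≈ 4/(ζω_n): ω_n = 4/(ζ·t_s) = 4/(0.559·5.87) = 1.22 rad/s.

ω_n ≈ 1.22 rad/s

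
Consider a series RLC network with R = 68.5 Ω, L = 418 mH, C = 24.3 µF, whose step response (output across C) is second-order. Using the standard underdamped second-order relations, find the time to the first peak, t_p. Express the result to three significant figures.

t_p ≈ 0.0104 s

For a series RLC circuit (capacitor voltage as output), ω_n = 1/√(LC) = 1/√(418 mH · 24.3 µF) = 314 rad/s.
ζ = (R/2)·√(C/L) = (68.5/2)·√(24.3 µF/418 mH) = 0.261.
The damped frequency ω_d = ω_n√(1−ζ²) = 303 rad/s. t_p = π/ω_d = 0.0104 s.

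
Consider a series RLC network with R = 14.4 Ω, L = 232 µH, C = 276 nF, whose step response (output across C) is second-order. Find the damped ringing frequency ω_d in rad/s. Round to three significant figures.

For a series RLC circuit (capacitor voltage as output), ω_n = 1/√(LC) = 1/√(232 µH · 276 nF) = 125000 rad/s.
ζ = (R/2)·√(C/L) = (14.4/2)·√(276 nF/232 µH) = 0.248.
ω_d = 125000·√(1 − 0.248²) = 121000 rad/s.

ω_d ≈ 121000 rad/s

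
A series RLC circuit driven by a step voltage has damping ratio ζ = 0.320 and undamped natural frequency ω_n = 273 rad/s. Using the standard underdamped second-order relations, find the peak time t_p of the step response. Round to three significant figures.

The damped frequency is ω_d = ω_n√(1−ζ²) = 273·√(1−0.102) = 259 rad/s.
Peak time t_p = π/ω_d = π/259 = 0.0121 s.

t_p ≈ 0.0121 s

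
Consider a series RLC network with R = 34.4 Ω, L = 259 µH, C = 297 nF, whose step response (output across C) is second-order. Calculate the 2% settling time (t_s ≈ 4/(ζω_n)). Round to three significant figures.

t_s ≈ 0.0000602 s

For a series RLC circuit (capacitor voltage as output), ω_n = 1/√(LC) = 1/√(259 µH · 297 nF) = 114000 rad/s.
ζ = (R/2)·√(C/L) = (34.4/2)·√(297 nF/259 µH) = 0.582.
t_s ≈ 4/(ζω_n) = 0.0000602 s.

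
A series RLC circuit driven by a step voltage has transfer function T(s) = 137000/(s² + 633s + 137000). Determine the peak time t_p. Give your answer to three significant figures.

t_p ≈ 0.0164 s

Matching coefficients with s² + 2ζω_n s + ω_n² gives ω_n² = 137000 ⇒ ω_n = 370 rad/s, and ζ = 633/(2ω_n) = 0.855.
The damped frequency ω_d = ω_n√(1−ζ²) = 192 rad/s. Then t_p = π/ω_d = 0.0164 s.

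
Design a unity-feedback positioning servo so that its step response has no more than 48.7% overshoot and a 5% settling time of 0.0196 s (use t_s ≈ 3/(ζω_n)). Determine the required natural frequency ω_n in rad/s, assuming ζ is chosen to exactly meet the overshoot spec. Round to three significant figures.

ω_n ≈ 686 rad/s

ζ = −ln(OS)/√(π² + (ln OS)²). With OS = 0.487, ln OS = −0.7195 and ζ = 0.7195/3.223 = 0.223.
Then ω_n = 3/(ζ t_s) = 3/(0.223 × 0.0196) = 686 rad/s.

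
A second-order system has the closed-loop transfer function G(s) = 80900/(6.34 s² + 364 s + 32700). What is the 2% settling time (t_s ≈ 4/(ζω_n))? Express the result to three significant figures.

Dividing through by 6.34: denominator becomes s² + 57.41 s + 5158.
So ω_n = √5158 = 71.8 rad/s and ζ = 57.41/(2·71.8) = 0.400.
t_s ≈ 4/(ζω_n) = 0.139 s.

t_s ≈ 0.139 s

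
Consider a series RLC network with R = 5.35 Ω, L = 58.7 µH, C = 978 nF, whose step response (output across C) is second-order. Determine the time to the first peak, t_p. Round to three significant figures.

For a series RLC circuit (capacitor voltage as output), ω_n = 1/√(LC) = 1/√(58.7 µH · 978 nF) = 132000 rad/s.
ζ = (R/2)·√(C/L) = (5.35/2)·√(978 nF/58.7 µH) = 0.345.
ω_d = ω_n√(1−ζ²) = 124000 rad/s. t_p = π/ω_d = 0.0000254 s.

t_p ≈ 0.0000254 s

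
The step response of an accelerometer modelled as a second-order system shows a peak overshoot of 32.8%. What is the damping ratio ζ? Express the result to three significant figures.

From %OS = 100·exp(−πζ/√(1−ζ²)), invert to get ζ = −ln(OS)/√(π² + ln²(OS)) with OS = 0.328.
−ln 0.328 = 1.115, so ζ = 1.115/√(π² + 1.243) = 0.334.

ζ ≈ 0.334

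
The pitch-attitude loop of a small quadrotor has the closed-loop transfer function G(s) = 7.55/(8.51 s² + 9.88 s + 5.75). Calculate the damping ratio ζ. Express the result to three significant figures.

ζ ≈ 0.706

Dividing through by 8.51: denominator becomes s² + 1.161 s + 0.6757.
So ω_n = √0.6757 = 0.822 rad/s and ζ = 1.161/(2·0.822) = 0.706.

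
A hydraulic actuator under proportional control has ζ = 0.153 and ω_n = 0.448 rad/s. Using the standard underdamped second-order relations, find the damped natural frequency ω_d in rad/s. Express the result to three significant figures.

ω_d ≈ 0.443 rad/s

ω_d = ω_n√(1−ζ²) = 0.448·√0.977 = 0.443 rad/s.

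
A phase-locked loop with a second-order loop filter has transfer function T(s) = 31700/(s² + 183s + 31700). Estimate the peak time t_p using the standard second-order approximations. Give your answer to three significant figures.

t_p ≈ 0.0206 s

Matching coefficients with s² + 2ζω_n s + ω_n² gives ω_n² = 31700 ⇒ ω_n = 178 rad/s, and ζ = 183/(2ω_n) = 0.514.
ω_d = 178·√(1 − 0.514²) = 153 rad/s. Then t_p = π/ω_d = 0.0206 s.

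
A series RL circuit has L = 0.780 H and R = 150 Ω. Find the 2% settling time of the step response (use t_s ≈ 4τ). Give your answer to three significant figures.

τ = L/R = 0.780/150 = 0.00520 s.
t_s ≈ 4τ = 0.0208 s.

t_s ≈ 0.0208 s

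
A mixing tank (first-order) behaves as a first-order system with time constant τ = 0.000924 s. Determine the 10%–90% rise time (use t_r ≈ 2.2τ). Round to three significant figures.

t_r ≈ 0.00203 s

t_r ≈ 2.2τ = 0.00203 s.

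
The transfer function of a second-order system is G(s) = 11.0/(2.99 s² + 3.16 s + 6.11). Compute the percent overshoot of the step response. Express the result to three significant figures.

%OS ≈ 28.7%

Dividing through by 2.99: denominator becomes s² + 1.057 s + 2.043.
So ω_n = √2.043 = 1.43 rad/s and ζ = 1.057/(2·1.43) = 0.370.
Overshoot: exp(−π·0.370/√(1−0.370²)) = 0.287, i.e. 28.7%.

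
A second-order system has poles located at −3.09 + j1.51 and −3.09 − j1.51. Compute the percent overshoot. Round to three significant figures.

%OS ≈ 0.161%

The poles are at −σ ± jω_d with σ = 3.09 and ω_d = 1.51, so ω_n = √(σ²+ω_d²) = 3.44 rad/s and ζ = σ/ω_n = 0.898.
%OS = 100·exp(−πζ/√(1−ζ²)) = 0.161%.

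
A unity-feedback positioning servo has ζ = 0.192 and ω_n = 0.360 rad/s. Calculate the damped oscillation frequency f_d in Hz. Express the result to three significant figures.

f_d ≈ 0.0562 Hz

ω_d = ω_n√(1−ζ²) = 0.360·√0.963 = 0.353 rad/s.
f_d = ω_d/(2π) = 0.0562 Hz.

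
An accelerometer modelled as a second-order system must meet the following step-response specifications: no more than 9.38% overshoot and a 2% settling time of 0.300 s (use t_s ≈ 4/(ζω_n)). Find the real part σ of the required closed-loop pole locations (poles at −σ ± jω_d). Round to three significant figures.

σ ≈ 13.3

The settling-time spec alone fixes σ = ζω_n = 4/t_s = 4/0.300 = 13.3.
(Overshoot then fixes ζ = 0.602 and hence ω_d = σ·√(1−ζ²)/ζ = 17.7 rad/s.)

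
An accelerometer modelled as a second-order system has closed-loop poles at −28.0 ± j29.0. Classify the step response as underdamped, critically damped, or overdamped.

Since the poles form a complex-conjugate pair with nonzero imaginary part, the response is underdamped.

underdamped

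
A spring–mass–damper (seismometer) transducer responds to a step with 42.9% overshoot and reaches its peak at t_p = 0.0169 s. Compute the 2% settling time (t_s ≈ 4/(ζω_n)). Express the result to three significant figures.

t_s ≈ 0.0799 s

ζ from %OS: ζ = |ln 0.429|/√(π²+ln²0.429) = 0.260.
t_p = π/ω_d ⇒ ω_d = 186 rad/s; then ω_n = ω_d/√(1−ζ²) = 193 rad/s.
t_s ≈ 4/(ζω_n) = 4/(0.260·193) = 0.0799 s.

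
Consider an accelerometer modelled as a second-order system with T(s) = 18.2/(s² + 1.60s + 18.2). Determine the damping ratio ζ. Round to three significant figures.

ζ ≈ 0.188

Matching coefficients with s² + 2ζω_n s + ω_n² gives ω_n² = 18.2 ⇒ ω_n = 4.27 rad/s, and ζ = 1.60/(2ω_n) = 0.188.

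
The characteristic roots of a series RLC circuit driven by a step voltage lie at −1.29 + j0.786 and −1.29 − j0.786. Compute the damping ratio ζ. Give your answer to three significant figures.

The poles are at −σ ± jω_d with σ = 1.29 and ω_d = 0.786, so ω_n = √(σ²+ω_d²) = 1.51 rad/s and ζ = σ/ω_n = 0.854.

ζ ≈ 0.854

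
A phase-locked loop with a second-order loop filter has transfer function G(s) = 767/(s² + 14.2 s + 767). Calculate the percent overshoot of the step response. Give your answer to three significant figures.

%OS ≈ 43.5%

ω_n = √767 = 27.7 rad/s; ζ = 14.2/(2·27.7) = 0.256.
Overshoot: exp(−π·0.256/√(1−0.256²)) = 0.435, i.e. 43.5%.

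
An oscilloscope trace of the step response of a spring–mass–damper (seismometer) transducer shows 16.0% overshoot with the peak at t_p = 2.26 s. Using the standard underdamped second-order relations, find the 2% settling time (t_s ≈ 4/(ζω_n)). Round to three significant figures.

t_s ≈ 4.93 s

ζ from %OS: ζ = |ln 0.160|/√(π²+ln²0.160) = 0.504.
From t_p = π/ω_d, ω_d = π/2.26 = 1.39 rad/s, so ω_n = ω_d/√(1−ζ²) = 1.61 rad/s.
t_s ≈ 4/(ζω_n) = 4/(0.504·1.61) = 4.93 s.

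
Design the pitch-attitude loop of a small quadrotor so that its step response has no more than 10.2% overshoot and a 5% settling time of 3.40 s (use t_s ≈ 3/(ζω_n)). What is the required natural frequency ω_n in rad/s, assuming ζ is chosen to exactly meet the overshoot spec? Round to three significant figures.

ω_n ≈ 1.50 rad/s

From %OS = 100·exp(−πζ/√(1−ζ²)), invert to get ζ = −ln(OS)/√(π² + ln²(OS)) with OS = 0.102.
−ln 0.102 = 2.283, so ζ = 2.283/√(π² + 5.211) = 0.588.
From t_s ≈ 3/(ζω_n): ω_n = 3/(ζ·t_s) = 3/(0.588·3.40) = 1.50 rad/s.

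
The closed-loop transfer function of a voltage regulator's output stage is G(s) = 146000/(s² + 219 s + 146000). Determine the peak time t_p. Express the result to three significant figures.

t_p ≈ 0.00858 s

ω_n = √146000 = 382 rad/s; ζ = 219/(2·382) = 0.287.
ω_d = ω_n√(1−ζ²) = 366 rad/s. Then t_p = π/ω_d = 0.00858 s.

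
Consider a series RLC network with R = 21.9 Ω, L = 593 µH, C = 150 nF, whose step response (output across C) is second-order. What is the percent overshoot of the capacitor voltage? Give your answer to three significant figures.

For a series RLC circuit (capacitor voltage as output), ω_n = 1/√(LC) = 1/√(593 µH · 150 nF) = 106000 rad/s.
ζ = (R/2)·√(C/L) = (21.9/2)·√(150 nF/593 µH) = 0.174.
%OS = 100 e^{−πζ/√(1−ζ²)} with ζ = 0.174 gives 57.4%.

%OS ≈ 57.4%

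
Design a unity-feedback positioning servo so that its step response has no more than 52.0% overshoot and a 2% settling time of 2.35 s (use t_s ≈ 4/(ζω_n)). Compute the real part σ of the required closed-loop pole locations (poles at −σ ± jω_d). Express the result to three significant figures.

The settling-time spec alone fixes σ = ζω_n = 4/t_s = 4/2.35 = 1.70.
(Overshoot then fixes ζ = 0.204 and hence ω_d = σ·√(1−ζ²)/ζ = 8.18 rad/s.)

σ ≈ 1.70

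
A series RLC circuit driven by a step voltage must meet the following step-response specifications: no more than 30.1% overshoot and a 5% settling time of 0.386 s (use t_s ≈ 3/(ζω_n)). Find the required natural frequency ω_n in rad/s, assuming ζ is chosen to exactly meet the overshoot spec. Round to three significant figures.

ω_n ≈ 21.8 rad/s

ζ = −ln(OS)/√(π² + (ln OS)²). With OS = 0.301, ln OS = −1.201 and ζ = 1.201/3.363 = 0.357.
Then ω_n = 3/(ζ t_s) = 3/(0.357 × 0.386) = 21.8 rad/s.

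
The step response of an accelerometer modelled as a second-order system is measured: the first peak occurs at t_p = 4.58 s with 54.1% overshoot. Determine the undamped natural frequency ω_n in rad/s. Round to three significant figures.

ζ from %OS: ζ = |ln 0.541|/√(π²+ln²0.541) = 0.192.
t_p = π/ω_d ⇒ ω_d = 0.686 rad/s; then ω_n = ω_d/√(1−ζ²) = 0.699 rad/s.

ω_n ≈ 0.699 rad/s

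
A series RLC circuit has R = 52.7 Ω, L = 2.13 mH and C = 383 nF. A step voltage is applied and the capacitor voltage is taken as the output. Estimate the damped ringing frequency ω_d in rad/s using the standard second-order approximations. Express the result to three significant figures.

ω_d ≈ 32800 rad/s

For a series RLC circuit (capacitor voltage as output), ω_n = 1/√(LC) = 1/√(2.13 mH · 383 nF) = 35000 rad/s.
ζ = (R/2)·√(C/L) = (52.7/2)·√(383 nF/2.13 mH) = 0.353.
The damped frequency ω_d = ω_n√(1−ζ²) = 32800 rad/s.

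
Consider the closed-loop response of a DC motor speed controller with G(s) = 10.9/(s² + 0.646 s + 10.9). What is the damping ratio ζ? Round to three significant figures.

Comparing the denominator to s² + 2ζω_n s + ω_n²: ω_n = √10.9 = 3.30 rad/s, and 2ζω_n = 0.646 so ζ = 0.646/(2·3.30) = 0.0978.

ζ ≈ 0.0978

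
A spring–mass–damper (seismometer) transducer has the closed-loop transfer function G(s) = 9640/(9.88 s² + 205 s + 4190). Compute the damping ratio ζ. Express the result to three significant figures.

ζ ≈ 0.504

Dividing through by 9.88: denominator becomes s² + 20.75 s + 424.1.
So ω_n = √424.1 = 20.6 rad/s and ζ = 20.75/(2·20.6) = 0.504.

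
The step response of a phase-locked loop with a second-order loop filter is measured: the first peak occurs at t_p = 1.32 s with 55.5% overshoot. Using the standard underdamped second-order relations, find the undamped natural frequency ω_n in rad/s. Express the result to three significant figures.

From the overshoot, ζ = −ln(OS)/√(π²+ln²(OS)) = 0.184.
From t_p = π/ω_d, ω_d = π/1.32 = 2.38 rad/s, so ω_n = ω_d/√(1−ζ²) = 2.42 rad/s.

ω_n ≈ 2.42 rad/s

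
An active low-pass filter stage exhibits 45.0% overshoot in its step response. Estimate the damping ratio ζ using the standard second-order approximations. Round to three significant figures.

ζ ≈ 0.246

Inverting the overshoot relation: ζ = |ln 0.450|/√(π² + ln²0.450) = 0.246.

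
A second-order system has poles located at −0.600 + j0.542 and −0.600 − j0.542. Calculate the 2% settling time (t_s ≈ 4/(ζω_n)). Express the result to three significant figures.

For poles at −σ ± jω_d, ζω_n = σ = 0.600, so t_s ≈ 4/σ = 6.67 s.

t_s ≈ 6.67 s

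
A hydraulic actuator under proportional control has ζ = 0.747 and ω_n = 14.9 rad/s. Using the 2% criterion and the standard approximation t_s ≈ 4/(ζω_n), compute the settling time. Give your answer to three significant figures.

t_s ≈ 4/(ζω_n) = 4/(0.747 × 14.9) = 0.359 s.

t_s ≈ 0.359 s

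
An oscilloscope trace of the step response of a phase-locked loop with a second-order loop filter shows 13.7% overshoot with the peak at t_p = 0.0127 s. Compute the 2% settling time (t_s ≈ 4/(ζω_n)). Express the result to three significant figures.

ζ from %OS: ζ = |ln 0.137|/√(π²+ln²0.137) = 0.535.
From t_p = π/ω_d, ω_d = π/0.0127 = 247 rad/s, so ω_n = ω_d/√(1−ζ²) = 293 rad/s.
t_s ≈ 4/(ζω_n) = 4/(0.535·293) = 0.0256 s.

t_s ≈ 0.0256 s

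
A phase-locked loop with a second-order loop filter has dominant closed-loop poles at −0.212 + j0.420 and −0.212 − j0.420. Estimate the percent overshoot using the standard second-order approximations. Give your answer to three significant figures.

%OS ≈ 20.5%

The poles are at −σ ± jω_d with σ = 0.212 and ω_d = 0.420, so ω_n = √(σ²+ω_d²) = 0.470 rad/s and ζ = σ/ω_n = 0.451.
%OS = 100 e^{−πζ/√(1−ζ²)} with ζ = 0.451 gives 20.5%.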